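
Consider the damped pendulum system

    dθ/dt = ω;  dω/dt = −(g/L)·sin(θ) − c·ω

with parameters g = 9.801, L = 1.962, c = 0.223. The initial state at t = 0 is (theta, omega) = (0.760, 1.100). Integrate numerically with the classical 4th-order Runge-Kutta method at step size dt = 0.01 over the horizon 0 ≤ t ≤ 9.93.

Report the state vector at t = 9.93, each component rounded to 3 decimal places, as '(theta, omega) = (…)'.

t=0.000: state=(0.760, 1.100)
step 1 (dt=0.01): k1=(1.100, -3.687), k2=(1.082, -3.702), k3=(1.081, -3.702), k4=(1.063, -3.717); state += dt/6·(k1+2k2+2k3+k4)
t=0.010: state=(0.771, 1.063)
t=0.020: state=(0.781, 1.026)
t=0.030: state=(0.791, 0.988)
continuing one RK4 step at a time; state shown every 50 steps (Δt=0.5):
t=0.500: state=(0.824, -0.827)
t=1.000: state=(0.087, -1.828)
t=1.500: state=(-0.659, -0.877)
t=2.000: state=(-0.671, 0.802)
t=2.500: state=(-0.014, 1.553)
t=3.000: state=(0.587, 0.631)
t=3.500: state=(0.531, -0.808)
t=4.000: state=(-0.059, -1.303)
t=4.500: state=(-0.526, -0.394)
t=5.000: state=(-0.404, 0.810)
t=5.500: state=(0.121, 1.068)
t=6.000: state=(0.465, 0.185)
t=6.500: state=(0.291, -0.792)
t=7.000: state=(-0.168, -0.848)
t=7.500: state=(-0.402, -0.011)
t=8.000: state=(-0.193, 0.750)
t=8.500: state=(0.197, 0.646)
t=9.000: state=(0.338, -0.124)
t=9.500: state=(0.110, -0.684)
t=9.930: state=(-0.175, -0.540)

(theta, omega) = (-0.175, -0.540)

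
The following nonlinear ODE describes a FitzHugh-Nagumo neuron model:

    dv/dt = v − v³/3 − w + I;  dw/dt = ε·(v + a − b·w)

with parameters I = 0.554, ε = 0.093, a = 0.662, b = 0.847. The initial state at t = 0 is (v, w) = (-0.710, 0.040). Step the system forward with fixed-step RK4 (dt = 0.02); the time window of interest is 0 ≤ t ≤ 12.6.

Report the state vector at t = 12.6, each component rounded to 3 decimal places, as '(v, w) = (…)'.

(v, w) = (-0.362, -0.160)

t=0.000: state=(-0.710, 0.040)
step 1 (dt=0.02): k1=(-0.077, -0.008), k2=(-0.077, -0.008), k3=(-0.077, -0.008), k4=(-0.077, -0.008); state += dt/6·(k1+2k2+2k3+k4)
t=0.020: state=(-0.712, 0.040)
t=0.040: state=(-0.713, 0.040)
t=0.060: state=(-0.715, 0.040)
continuing one RK4 step at a time; state shown every 25 steps (Δt=0.5):
t=0.500: state=(-0.752, 0.035)
t=1.000: state=(-0.801, 0.029)
t=1.500: state=(-0.856, 0.020)
t=2.000: state=(-0.913, 0.009)
t=2.500: state=(-0.969, -0.004)
t=3.000: state=(-1.020, -0.019)
t=3.500: state=(-1.061, -0.036)
t=4.000: state=(-1.092, -0.053)
t=4.500: state=(-1.112, -0.071)
t=5.000: state=(-1.121, -0.089)
t=5.500: state=(-1.121, -0.107)
t=6.000: state=(-1.112, -0.123)
t=6.500: state=(-1.097, -0.139)
t=7.000: state=(-1.077, -0.153)
t=7.500: state=(-1.051, -0.165)
t=8.000: state=(-1.022, -0.176)
t=8.500: state=(-0.987, -0.185)
t=9.000: state=(-0.949, -0.192)
t=9.500: state=(-0.906, -0.196)
t=10.000: state=(-0.856, -0.199)
t=10.500: state=(-0.799, -0.199)
t=11.000: state=(-0.731, -0.196)
t=11.500: state=(-0.648, -0.190)
t=12.000: state=(-0.542, -0.179)
t=12.500: state=(-0.398, -0.164)
t=12.600: state=(-0.362, -0.160)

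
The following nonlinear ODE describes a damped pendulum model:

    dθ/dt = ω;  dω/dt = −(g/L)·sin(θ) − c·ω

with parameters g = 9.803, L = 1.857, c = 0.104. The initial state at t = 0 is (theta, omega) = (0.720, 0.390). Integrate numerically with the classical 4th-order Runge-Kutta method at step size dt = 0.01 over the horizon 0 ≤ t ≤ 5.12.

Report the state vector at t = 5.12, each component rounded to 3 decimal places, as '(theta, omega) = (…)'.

t=0.000: state=(0.720, 0.390)
step 1 (dt=0.01): k1=(0.390, -3.521), k2=(0.372, -3.527), k3=(0.372, -3.527), k4=(0.355, -3.533); state += dt/6·(k1+2k2+2k3+k4)
t=0.010: state=(0.724, 0.355)
t=0.020: state=(0.727, 0.319)
t=0.030: state=(0.730, 0.284)
continuing one RK4 step at a time; state shown every 20 steps (Δt=0.2):
t=0.200: state=(0.727, -0.319)
t=0.400: state=(0.597, -0.963)
t=0.600: state=(0.354, -1.427)
t=0.800: state=(0.045, -1.606)
t=1.000: state=(-0.266, -1.455)
t=1.200: state=(-0.518, -1.019)
t=1.400: state=(-0.662, -0.409)
t=1.600: state=(-0.677, 0.258)
t=1.800: state=(-0.563, 0.868)
t=2.000: state=(-0.341, 1.312)
t=2.200: state=(-0.056, 1.493)
t=2.400: state=(0.235, 1.367)
t=2.600: state=(0.473, 0.970)
t=2.800: state=(0.612, 0.403)
t=3.000: state=(0.630, -0.222)
t=3.200: state=(0.526, -0.797)
t=3.400: state=(0.322, -1.216)
t=3.600: state=(0.057, -1.389)
t=3.800: state=(-0.215, -1.276)
t=4.000: state=(-0.437, -0.909)
t=4.200: state=(-0.568, -0.380)
t=4.400: state=(-0.585, 0.206)
t=4.600: state=(-0.488, 0.744)
t=4.800: state=(-0.297, 1.134)
t=5.000: state=(-0.050, 1.293)
t=5.120: state=(0.104, 1.260)

(theta, omega) = (0.104, 1.260)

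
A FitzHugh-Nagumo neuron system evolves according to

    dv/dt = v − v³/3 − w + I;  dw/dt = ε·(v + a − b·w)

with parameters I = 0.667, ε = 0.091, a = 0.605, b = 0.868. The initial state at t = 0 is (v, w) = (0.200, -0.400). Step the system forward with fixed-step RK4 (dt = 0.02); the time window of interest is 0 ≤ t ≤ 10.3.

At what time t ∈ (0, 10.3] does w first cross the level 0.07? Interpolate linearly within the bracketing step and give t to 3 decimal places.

t = 2.274

t=0.000: state=(0.200, -0.400)
step 1 (dt=0.02): k1=(1.264, 0.105), k2=(1.275, 0.106), k3=(1.275, 0.106), k4=(1.287, 0.107); state += dt/6·(k1+2k2+2k3+k4)
t=0.020: state=(0.226, -0.398)
t=0.040: state=(0.251, -0.396)
t=0.060: state=(0.278, -0.394)
continuing one RK4 step at a time; state shown every 25 steps (Δt=0.5):
t=0.500: state=(0.955, -0.332)
t=1.000: state=(1.670, -0.233)
t=1.500: state=(1.958, -0.114)
t=2.000: state=(2.001, 0.006)
t=2.260: state=(1.993, 0.067)
next step: t=2.280: state=(1.992, 0.071) — w has crossed 0.07
linear interpolation between t=2.260 (0.06679) and t=2.280 (0.07141) → t≈2.274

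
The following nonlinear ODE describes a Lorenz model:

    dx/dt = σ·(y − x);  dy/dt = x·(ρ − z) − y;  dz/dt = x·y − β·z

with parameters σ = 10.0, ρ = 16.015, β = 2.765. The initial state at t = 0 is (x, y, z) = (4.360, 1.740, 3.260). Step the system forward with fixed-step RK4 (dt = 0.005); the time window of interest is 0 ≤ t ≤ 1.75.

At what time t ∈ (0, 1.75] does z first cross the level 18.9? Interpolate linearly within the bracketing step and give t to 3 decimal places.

t = 0.317

t=0.000: state=(4.360, 1.740, 3.260)
step 1 (dt=0.005): k1=(-26.200, 53.872, -1.427), k2=(-24.198, 52.917, -0.953), k3=(-24.272, 52.978, -0.957), k4=(-22.337, 52.079, -0.503); state += dt/6·(k1+2k2+2k3+k4)
t=0.005: state=(4.239, 2.005, 3.255)
t=0.010: state=(4.136, 2.261, 3.255)
t=0.015: state=(4.051, 2.510, 3.259)
continuing one RK4 step at a time; state shown every 20 steps (Δt=0.1):
t=0.100: state=(4.438, 6.387, 3.964)
t=0.200: state=(7.537, 11.530, 7.772)
t=0.300: state=(11.258, 13.661, 17.124)
t=0.315: state=(11.559, 13.135, 18.680)
next step: t=0.320: state=(11.630, 12.901, 19.173) — z has crossed 18.9
linear interpolation between t=0.315 (18.67979) and t=0.320 (19.17298) → t≈0.317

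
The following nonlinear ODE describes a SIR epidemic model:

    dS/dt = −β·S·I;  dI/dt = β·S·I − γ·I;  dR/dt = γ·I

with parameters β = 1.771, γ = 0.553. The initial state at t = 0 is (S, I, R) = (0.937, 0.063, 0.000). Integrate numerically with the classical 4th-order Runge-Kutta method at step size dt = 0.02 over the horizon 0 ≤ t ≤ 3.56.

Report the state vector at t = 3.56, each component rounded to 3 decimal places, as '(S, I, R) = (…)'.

(S, I, R) = (0.202, 0.319, 0.479)

t=0.000: state=(0.937, 0.063, 0.000)
step 1 (dt=0.02): k1=(-0.105, 0.070, 0.035), k2=(-0.106, 0.070, 0.035), k3=(-0.106, 0.070, 0.035), k4=(-0.107, 0.071, 0.036); state += dt/6·(k1+2k2+2k3+k4)
t=0.020: state=(0.935, 0.064, 0.001)
t=0.040: state=(0.933, 0.066, 0.001)
t=0.060: state=(0.931, 0.067, 0.002)
continuing one RK4 step at a time; state shown every 10 steps (Δt=0.2):
t=0.200: state=(0.914, 0.078, 0.008)
t=0.400: state=(0.886, 0.096, 0.017)
t=0.600: state=(0.853, 0.117, 0.029)
t=0.800: state=(0.815, 0.141, 0.044)
t=1.000: state=(0.772, 0.168, 0.061)
t=1.200: state=(0.724, 0.196, 0.081)
t=1.400: state=(0.672, 0.224, 0.104)
t=1.600: state=(0.617, 0.252, 0.130)
t=1.800: state=(0.562, 0.278, 0.160)
t=2.000: state=(0.507, 0.301, 0.192)
t=2.200: state=(0.454, 0.320, 0.226)
t=2.400: state=(0.405, 0.333, 0.262)
t=2.600: state=(0.359, 0.341, 0.300)
t=2.800: state=(0.318, 0.345, 0.338)
t=3.000: state=(0.281, 0.343, 0.376)
t=3.200: state=(0.249, 0.337, 0.413)
t=3.400: state=(0.222, 0.328, 0.450)
t=3.560: state=(0.202, 0.319, 0.479)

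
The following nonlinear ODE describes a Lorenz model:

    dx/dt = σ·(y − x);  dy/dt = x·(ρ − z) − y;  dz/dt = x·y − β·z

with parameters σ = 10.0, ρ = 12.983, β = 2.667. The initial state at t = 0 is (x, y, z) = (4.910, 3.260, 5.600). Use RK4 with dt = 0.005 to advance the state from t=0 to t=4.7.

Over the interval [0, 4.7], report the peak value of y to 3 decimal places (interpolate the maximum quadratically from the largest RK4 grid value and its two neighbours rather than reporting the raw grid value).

max y = 9.509

t=0.000: state=(4.910, 3.260, 5.600)
step 1 (dt=0.005): k1=(-16.500, 32.991, 1.071), k2=(-15.263, 32.590, 1.331), k3=(-15.304, 32.611, 1.335), k4=(-14.104, 32.230, 1.592); state += dt/6·(k1+2k2+2k3+k4)
t=0.005: state=(4.834, 3.423, 5.607)
t=0.010: state=(4.769, 3.582, 5.616)
t=0.015: state=(4.715, 3.739, 5.628)
continuing one RK4 step at a time; state shown every 40 steps (Δt=0.2):
t=0.200: state=(6.659, 8.637, 8.645)
t=0.400: state=(8.296, 7.085, 16.122)
t=0.600: state=(4.335, 2.724, 13.687)
t=0.800: state=(3.021, 3.152, 9.442)
t=1.000: state=(4.387, 5.573, 7.988)
t=1.200: state=(7.146, 8.284, 11.421)
t=1.400: state=(6.915, 5.595, 15.075)
t=1.600: state=(4.324, 3.525, 12.367)
t=1.800: state=(4.033, 4.457, 9.631)
t=2.000: state=(5.646, 6.692, 9.900)
t=2.200: state=(7.068, 7.097, 13.238)
t=2.400: state=(5.731, 4.748, 13.663)
t=2.600: state=(4.472, 4.309, 11.297)
t=2.800: state=(4.994, 5.599, 10.169)
t=3.000: state=(6.335, 6.857, 11.683)
t=3.200: state=(6.358, 5.863, 13.418)
t=3.400: state=(5.163, 4.696, 12.396)
t=3.600: state=(4.906, 5.109, 10.932)
t=3.800: state=(5.717, 6.211, 11.121)
t=4.000: state=(6.308, 6.290, 12.602)
t=4.200: state=(5.712, 5.274, 12.785)
t=4.400: state=(5.118, 5.038, 11.668)
t=4.600: state=(5.399, 5.708, 11.175)
t=4.700: state=(5.732, 6.063, 11.447)
largest grid value and its neighbours: y(0.270)=9.50104, y(0.275)=9.50865, y(0.280)=9.50766
parabola through these three points peaks at t≈0.277 with y≈9.50928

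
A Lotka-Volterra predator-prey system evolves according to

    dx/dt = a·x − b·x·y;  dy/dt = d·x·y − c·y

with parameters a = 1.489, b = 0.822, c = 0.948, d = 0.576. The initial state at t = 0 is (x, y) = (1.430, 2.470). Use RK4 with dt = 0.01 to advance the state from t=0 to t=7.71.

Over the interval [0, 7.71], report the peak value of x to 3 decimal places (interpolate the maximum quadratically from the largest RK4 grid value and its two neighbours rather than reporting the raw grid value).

max x = 2.463

t=0.000: state=(1.430, 2.470)
step 1 (dt=0.01): k1=(-0.774, -0.307), k2=(-0.770, -0.312), k3=(-0.770, -0.312), k4=(-0.766, -0.318); state += dt/6·(k1+2k2+2k3+k4)
t=0.010: state=(1.422, 2.467)
t=0.020: state=(1.415, 2.464)
t=0.030: state=(1.407, 2.460)
continuing one RK4 step at a time; state shown every 25 steps (Δt=0.25):
t=0.250: state=(1.261, 2.364)
t=0.500: state=(1.143, 2.216)
t=0.750: state=(1.069, 2.050)
t=1.000: state=(1.036, 1.881)
t=1.250: state=(1.039, 1.723)
t=1.500: state=(1.073, 1.582)
t=1.750: state=(1.140, 1.463)
t=2.000: state=(1.237, 1.369)
t=2.250: state=(1.364, 1.302)
t=2.500: state=(1.521, 1.264)
t=2.750: state=(1.705, 1.258)
t=3.000: state=(1.905, 1.287)
t=3.250: state=(2.109, 1.356)
t=3.500: state=(2.291, 1.469)
t=3.750: state=(2.420, 1.629)
t=4.000: state=(2.463, 1.828)
t=4.250: state=(2.399, 2.050)
t=4.500: state=(2.235, 2.260)
t=4.750: state=(2.002, 2.421)
t=5.000: state=(1.749, 2.502)
t=5.250: state=(1.516, 2.496)
t=5.500: state=(1.327, 2.416)
t=5.750: state=(1.187, 2.283)
t=6.000: state=(1.095, 2.122)
t=6.250: state=(1.046, 1.952)
t=6.500: state=(1.033, 1.788)
t=6.750: state=(1.055, 1.639)
t=7.000: state=(1.108, 1.510)
t=7.250: state=(1.192, 1.406)
t=7.500: state=(1.306, 1.327)
t=7.710: state=(1.426, 1.283)
largest grid value and its neighbours: x(3.970)=2.46306, x(3.980)=2.46315, x(3.990)=2.46307
parabola through these three points peaks at t≈3.980 with x≈2.46315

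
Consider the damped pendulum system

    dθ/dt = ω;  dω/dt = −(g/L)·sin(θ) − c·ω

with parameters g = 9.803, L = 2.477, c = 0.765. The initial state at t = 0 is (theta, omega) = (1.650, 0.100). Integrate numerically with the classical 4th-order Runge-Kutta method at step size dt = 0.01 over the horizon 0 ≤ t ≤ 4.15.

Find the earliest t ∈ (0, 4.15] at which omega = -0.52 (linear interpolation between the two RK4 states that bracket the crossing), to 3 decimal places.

t=0.000: state=(1.650, 0.100)
step 1 (dt=0.01): k1=(0.100, -4.022), k2=(0.080, -4.006), k3=(0.080, -4.006), k4=(0.060, -3.991); state += dt/6·(k1+2k2+2k3+k4)
t=0.010: state=(1.651, 0.060)
t=0.020: state=(1.651, 0.020)
t=0.030: state=(1.651, -0.019)
t=0.160: state=(1.617, -0.506)
next step: t=0.170: state=(1.611, -0.542) — omega has crossed -0.52
linear interpolation between t=0.160 (-0.50602) and t=0.170 (-0.54155) → t≈0.164

t = 0.164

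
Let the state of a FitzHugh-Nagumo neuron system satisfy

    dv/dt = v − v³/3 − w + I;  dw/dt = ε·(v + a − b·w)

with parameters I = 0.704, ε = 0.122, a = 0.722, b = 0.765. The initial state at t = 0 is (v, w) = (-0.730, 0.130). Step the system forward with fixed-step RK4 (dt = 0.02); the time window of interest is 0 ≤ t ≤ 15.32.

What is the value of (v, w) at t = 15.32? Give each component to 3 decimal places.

(v, w) = (1.459, 1.251)

t=0.000: state=(-0.730, 0.130)
step 1 (dt=0.02): k1=(-0.026, -0.013), k2=(-0.026, -0.013), k3=(-0.026, -0.013), k4=(-0.026, -0.013); state += dt/6·(k1+2k2+2k3+k4)
t=0.020: state=(-0.731, 0.130)
t=0.040: state=(-0.731, 0.129)
t=0.060: state=(-0.732, 0.129)
continuing one RK4 step at a time; state shown every 25 steps (Δt=0.5):
t=0.500: state=(-0.743, 0.123)
t=1.000: state=(-0.755, 0.116)
t=1.500: state=(-0.766, 0.108)
t=2.000: state=(-0.776, 0.100)
t=2.500: state=(-0.783, 0.092)
t=3.000: state=(-0.787, 0.084)
t=3.500: state=(-0.788, 0.077)
t=4.000: state=(-0.784, 0.069)
t=4.500: state=(-0.776, 0.063)
t=5.000: state=(-0.763, 0.057)
t=5.500: state=(-0.744, 0.052)
t=6.000: state=(-0.718, 0.049)
t=6.500: state=(-0.684, 0.048)
t=7.000: state=(-0.639, 0.050)
t=7.500: state=(-0.580, 0.054)
t=8.000: state=(-0.502, 0.062)
t=8.500: state=(-0.394, 0.076)
t=9.000: state=(-0.239, 0.096)
t=9.500: state=(-0.007, 0.127)
t=10.000: state=(0.347, 0.174)
t=10.500: state=(0.850, 0.244)
t=11.000: state=(1.369, 0.343)
t=11.500: state=(1.674, 0.462)
t=12.000: state=(1.764, 0.587)
t=12.500: state=(1.757, 0.709)
t=13.000: state=(1.719, 0.823)
t=13.500: state=(1.669, 0.930)
t=14.000: state=(1.614, 1.028)
t=14.500: state=(1.557, 1.119)
t=15.000: state=(1.498, 1.202)
t=15.320: state=(1.459, 1.251)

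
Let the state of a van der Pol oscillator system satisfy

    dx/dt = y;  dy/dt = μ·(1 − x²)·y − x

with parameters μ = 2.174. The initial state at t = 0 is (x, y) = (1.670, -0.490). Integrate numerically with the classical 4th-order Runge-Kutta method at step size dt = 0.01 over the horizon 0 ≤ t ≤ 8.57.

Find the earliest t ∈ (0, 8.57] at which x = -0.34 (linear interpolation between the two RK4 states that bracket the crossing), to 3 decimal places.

t=0.000: state=(1.670, -0.490)
step 1 (dt=0.01): k1=(-0.490, 0.236), k2=(-0.489, 0.225), k3=(-0.489, 0.225), k4=(-0.488, 0.214); state += dt/6·(k1+2k2+2k3+k4)
t=0.010: state=(1.665, -0.488)
t=0.020: state=(1.660, -0.486)
t=0.030: state=(1.655, -0.484)
continuing one RK4 step at a time; state shown every 50 steps (Δt=0.5):
t=0.500: state=(1.426, -0.522)
t=1.000: state=(1.119, -0.744)
t=1.500: state=(0.609, -1.448)
t=1.910: state=(-0.317, -3.360)
next step: t=1.920: state=(-0.351, -3.422) — x has crossed -0.34
linear interpolation between t=1.910 (-0.31682) and t=1.920 (-0.35073) → t≈1.917

t = 1.917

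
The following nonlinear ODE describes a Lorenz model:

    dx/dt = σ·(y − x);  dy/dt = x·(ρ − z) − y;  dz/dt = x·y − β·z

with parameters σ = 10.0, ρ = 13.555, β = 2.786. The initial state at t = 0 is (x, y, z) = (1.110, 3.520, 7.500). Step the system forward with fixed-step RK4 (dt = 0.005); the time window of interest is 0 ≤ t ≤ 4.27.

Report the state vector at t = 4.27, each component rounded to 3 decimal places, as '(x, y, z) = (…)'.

t=0.000: state=(1.110, 3.520, 7.500)
step 1 (dt=0.005): k1=(24.100, 3.201, -16.988), k2=(23.578, 3.608, -16.648), k3=(23.601, 3.598, -16.654), k4=(23.100, 4.000, -16.318); state += dt/6·(k1+2k2+2k3+k4)
t=0.005: state=(1.228, 3.538, 7.417)
t=0.010: state=(1.341, 3.560, 7.337)
t=0.015: state=(1.450, 3.586, 7.260)
continuing one RK4 step at a time; state shown every 40 steps (Δt=0.2):
t=0.200: state=(4.693, 6.675, 6.753)
t=0.400: state=(8.739, 9.815, 13.777)
t=0.600: state=(6.348, 3.898, 16.391)
t=0.800: state=(3.264, 2.784, 11.322)
t=1.000: state=(3.814, 4.731, 8.383)
t=1.200: state=(6.592, 8.202, 10.225)
t=1.400: state=(7.867, 7.031, 15.604)
t=1.600: state=(4.980, 3.736, 13.809)
t=1.800: state=(4.047, 4.292, 10.378)
t=2.000: state=(5.553, 6.682, 9.986)
t=2.200: state=(7.395, 7.669, 13.544)
t=2.400: state=(6.154, 5.039, 14.496)
t=2.600: state=(4.648, 4.425, 11.855)
t=2.800: state=(5.200, 5.881, 10.568)
t=3.000: state=(6.702, 7.257, 12.366)
t=3.200: state=(6.584, 5.955, 14.150)
t=3.400: state=(5.255, 4.814, 12.734)
t=3.600: state=(5.181, 5.517, 11.257)
t=3.800: state=(6.200, 6.722, 11.911)
t=4.000: state=(6.581, 6.358, 13.530)
t=4.200: state=(5.707, 5.257, 13.121)
t=4.270: state=(5.444, 5.156, 12.632)

(x, y, z) = (5.444, 5.156, 12.632)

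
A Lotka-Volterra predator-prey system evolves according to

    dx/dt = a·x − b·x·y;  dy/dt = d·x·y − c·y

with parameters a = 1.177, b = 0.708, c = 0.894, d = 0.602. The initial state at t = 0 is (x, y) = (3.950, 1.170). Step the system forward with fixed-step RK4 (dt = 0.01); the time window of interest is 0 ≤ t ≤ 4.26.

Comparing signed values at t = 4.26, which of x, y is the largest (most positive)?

t=0.000: state=(3.950, 1.170)
step 1 (dt=0.01): k1=(1.377, 1.736), k2=(1.355, 1.754), k3=(1.355, 1.754), k4=(1.333, 1.772); state += dt/6·(k1+2k2+2k3+k4)
t=0.010: state=(3.964, 1.188)
t=0.020: state=(3.977, 1.205)
t=0.030: state=(3.989, 1.224)
continuing one RK4 step at a time; state shown every 20 steps (Δt=0.2):
t=0.200: state=(4.118, 1.594)
t=0.400: state=(3.996, 2.180)
t=0.600: state=(3.537, 2.878)
t=0.800: state=(2.837, 3.538)
t=1.000: state=(2.101, 3.980)
t=1.200: state=(1.493, 4.126)
t=1.400: state=(1.059, 4.016)
t=1.600: state=(0.772, 3.745)
t=1.800: state=(0.589, 3.397)
t=2.000: state=(0.473, 3.027)
t=2.200: state=(0.400, 2.667)
t=2.400: state=(0.355, 2.333)
t=2.600: state=(0.330, 2.033)
t=2.800: state=(0.320, 1.768)
t=3.000: state=(0.320, 1.536)
t=3.200: state=(0.331, 1.336)
t=3.400: state=(0.351, 1.164)
t=3.600: state=(0.380, 1.017)
t=3.800: state=(0.421, 0.892)
t=4.000: state=(0.473, 0.787)
t=4.200: state=(0.538, 0.700)
t=4.260: state=(0.561, 0.677)
compare at T: x=0.561, y=0.677

largest component: y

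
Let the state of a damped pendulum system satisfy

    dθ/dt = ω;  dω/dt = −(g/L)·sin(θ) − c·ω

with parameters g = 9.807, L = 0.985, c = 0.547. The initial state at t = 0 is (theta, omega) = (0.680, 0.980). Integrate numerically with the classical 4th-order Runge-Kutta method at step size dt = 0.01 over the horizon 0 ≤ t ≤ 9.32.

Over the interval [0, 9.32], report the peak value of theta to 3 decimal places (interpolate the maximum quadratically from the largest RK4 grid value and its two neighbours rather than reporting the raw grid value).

max theta = 0.750

t=0.000: state=(0.680, 0.980)
step 1 (dt=0.01): k1=(0.980, -6.797), k2=(0.946, -6.816), k3=(0.946, -6.814), k4=(0.912, -6.832); state += dt/6·(k1+2k2+2k3+k4)
t=0.010: state=(0.689, 0.912)
t=0.020: state=(0.698, 0.843)
t=0.030: state=(0.706, 0.775)
continuing one RK4 step at a time; state shown every 50 steps (Δt=0.5):
t=0.500: state=(0.375, -1.846)
t=1.000: state=(-0.484, -0.912)
t=1.500: state=(-0.312, 1.357)
t=2.000: state=(0.353, 0.763)
t=2.500: state=(0.248, -1.010)
t=3.000: state=(-0.261, -0.609)
t=3.500: state=(-0.193, 0.759)
t=4.000: state=(0.196, 0.475)
t=4.500: state=(0.148, -0.573)
t=5.000: state=(-0.148, -0.366)
t=5.500: state=(-0.114, 0.434)
t=6.000: state=(0.112, 0.281)
t=6.500: state=(0.087, -0.330)
t=7.000: state=(-0.085, -0.214)
t=7.500: state=(-0.066, 0.251)
t=8.000: state=(0.065, 0.163)
t=8.500: state=(0.050, -0.191)
t=9.000: state=(-0.049, -0.124)
t=9.320: state=(-0.058, 0.068)
largest grid value and its neighbours: theta(0.130)=0.74924, theta(0.140)=0.74974, theta(0.150)=0.74957
parabola through these three points peaks at t≈0.142 with theta≈0.74977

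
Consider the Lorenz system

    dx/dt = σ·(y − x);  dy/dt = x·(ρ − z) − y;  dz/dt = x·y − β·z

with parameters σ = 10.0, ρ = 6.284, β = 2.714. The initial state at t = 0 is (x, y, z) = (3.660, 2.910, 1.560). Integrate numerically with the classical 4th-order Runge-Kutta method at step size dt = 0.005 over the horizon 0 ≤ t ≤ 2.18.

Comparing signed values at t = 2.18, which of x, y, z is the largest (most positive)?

t=0.000: state=(3.660, 2.910, 1.560)
step 1 (dt=0.005): k1=(-7.500, 14.380, 6.417), k2=(-6.953, 14.197, 6.450), k3=(-6.971, 14.203, 6.452), k4=(-6.441, 14.027, 6.485); state += dt/6·(k1+2k2+2k3+k4)
t=0.005: state=(3.625, 2.981, 1.592)
t=0.010: state=(3.595, 3.050, 1.625)
t=0.015: state=(3.571, 3.118, 1.658)
continuing one RK4 step at a time; state shown every 20 steps (Δt=0.1):
t=0.100: state=(3.647, 4.110, 2.301)
t=0.200: state=(4.290, 5.021, 3.357)
t=0.300: state=(4.967, 5.529, 4.737)
t=0.400: state=(5.312, 5.405, 6.118)
t=0.500: state=(5.139, 4.720, 7.007)
t=0.600: state=(4.559, 3.873, 7.162)
t=0.700: state=(3.870, 3.220, 6.752)
t=0.800: state=(3.313, 2.863, 6.088)
t=0.900: state=(2.977, 2.752, 5.402)
t=1.000: state=(2.851, 2.818, 4.822)
t=1.100: state=(2.895, 3.010, 4.405)
t=1.200: state=(3.068, 3.292, 4.180)
t=1.300: state=(3.332, 3.628, 4.158)
t=1.400: state=(3.644, 3.963, 4.334)
t=1.500: state=(3.950, 4.232, 4.676)
t=1.600: state=(4.187, 4.369, 5.108)
t=1.700: state=(4.300, 4.341, 5.522)
t=1.800: state=(4.270, 4.173, 5.813)
t=1.900: state=(4.123, 3.936, 5.922)
t=2.000: state=(3.918, 3.708, 5.857)
t=2.100: state=(3.720, 3.541, 5.672)
t=2.180: state=(3.596, 3.467, 5.484)
compare at T: x=3.596, y=3.467, z=5.484

largest component: z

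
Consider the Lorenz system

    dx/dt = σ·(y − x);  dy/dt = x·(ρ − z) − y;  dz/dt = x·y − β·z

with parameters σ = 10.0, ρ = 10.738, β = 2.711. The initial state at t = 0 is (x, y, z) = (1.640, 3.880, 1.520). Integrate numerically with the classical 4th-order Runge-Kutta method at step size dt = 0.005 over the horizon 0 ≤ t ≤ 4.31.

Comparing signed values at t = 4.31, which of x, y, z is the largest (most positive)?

largest component: z

t=0.000: state=(1.640, 3.880, 1.520)
step 1 (dt=0.005): k1=(22.400, 11.238, 2.242), k2=(22.121, 11.716, 2.492), k3=(22.140, 11.707, 2.490), k4=(21.878, 12.178, 2.741); state += dt/6·(k1+2k2+2k3+k4)
t=0.005: state=(1.751, 3.939, 1.532)
t=0.010: state=(1.859, 4.002, 1.547)
t=0.015: state=(1.965, 4.069, 1.565)
continuing one RK4 step at a time; state shown every 40 steps (Δt=0.2):
t=0.200: state=(6.016, 8.540, 4.886)
t=0.400: state=(8.718, 7.619, 14.504)
t=0.600: state=(3.956, 1.853, 12.499)
t=0.800: state=(1.927, 1.740, 7.896)
t=1.000: state=(2.428, 3.058, 5.353)
t=1.200: state=(4.480, 5.896, 5.547)
t=1.400: state=(7.215, 7.991, 10.252)
t=1.600: state=(6.108, 4.590, 12.907)
t=1.800: state=(3.637, 2.972, 9.976)
t=2.000: state=(3.410, 3.757, 7.494)
t=2.200: state=(4.750, 5.663, 7.352)
t=2.400: state=(6.365, 6.792, 10.029)
t=2.600: state=(5.847, 5.051, 11.658)
t=2.800: state=(4.363, 3.886, 10.068)
t=3.000: state=(4.152, 4.382, 8.440)
t=3.200: state=(5.038, 5.604, 8.482)
t=3.400: state=(5.898, 6.054, 10.093)
t=3.600: state=(5.502, 5.048, 10.842)
t=3.800: state=(4.673, 4.410, 9.881)
t=4.000: state=(4.601, 4.774, 8.944)
t=4.200: state=(5.174, 5.503, 9.116)
t=4.310: state=(5.484, 5.693, 9.628)
compare at T: x=5.484, y=5.693, z=9.628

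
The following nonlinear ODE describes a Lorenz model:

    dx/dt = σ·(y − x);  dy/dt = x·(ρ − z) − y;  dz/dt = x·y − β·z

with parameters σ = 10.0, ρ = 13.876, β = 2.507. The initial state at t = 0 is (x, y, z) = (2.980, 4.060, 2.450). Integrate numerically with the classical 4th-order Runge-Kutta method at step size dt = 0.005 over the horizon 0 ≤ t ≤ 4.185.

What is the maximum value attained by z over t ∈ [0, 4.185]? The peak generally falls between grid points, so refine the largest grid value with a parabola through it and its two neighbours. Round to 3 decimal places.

max z = 20.470

t=0.000: state=(2.980, 4.060, 2.450)
step 1 (dt=0.005): k1=(10.800, 29.989, 5.957), k2=(11.280, 30.178, 6.254), k3=(11.272, 30.189, 6.259), k4=(11.746, 30.388, 6.565); state += dt/6·(k1+2k2+2k3+k4)
t=0.005: state=(3.036, 4.211, 2.481)
t=0.010: state=(3.097, 4.364, 2.516)
t=0.015: state=(3.163, 4.519, 2.553)
continuing one RK4 step at a time; state shown every 40 steps (Δt=0.2):
t=0.200: state=(8.134, 11.592, 8.789)
t=0.400: state=(8.665, 4.784, 20.406)
t=0.600: state=(1.976, 0.336, 13.675)
t=0.800: state=(0.799, 0.821, 8.370)
t=1.000: state=(1.424, 2.049, 5.306)
t=1.200: state=(3.792, 5.728, 4.787)
t=1.400: state=(8.920, 11.133, 12.542)
t=1.600: state=(6.924, 3.520, 18.546)
t=1.800: state=(2.255, 1.306, 12.415)
t=2.000: state=(1.962, 2.394, 8.044)
t=2.200: state=(3.877, 5.445, 6.637)
t=2.400: state=(7.937, 9.804, 11.869)
t=2.600: state=(7.316, 4.945, 17.643)
t=2.800: state=(3.301, 2.269, 13.069)
t=3.000: state=(2.931, 3.417, 9.139)
t=3.200: state=(4.996, 6.544, 8.635)
t=3.400: state=(7.939, 8.614, 13.961)
t=3.600: state=(6.163, 4.349, 16.066)
t=3.800: state=(3.665, 3.193, 12.194)
t=4.000: state=(4.028, 4.769, 9.638)
t=4.185: state=(6.054, 7.332, 10.709)
largest grid value and its neighbours: z(0.380)=20.44981, z(0.385)=20.46840, z(0.390)=20.46658
parabola through these three points peaks at t≈0.387 with z≈20.47012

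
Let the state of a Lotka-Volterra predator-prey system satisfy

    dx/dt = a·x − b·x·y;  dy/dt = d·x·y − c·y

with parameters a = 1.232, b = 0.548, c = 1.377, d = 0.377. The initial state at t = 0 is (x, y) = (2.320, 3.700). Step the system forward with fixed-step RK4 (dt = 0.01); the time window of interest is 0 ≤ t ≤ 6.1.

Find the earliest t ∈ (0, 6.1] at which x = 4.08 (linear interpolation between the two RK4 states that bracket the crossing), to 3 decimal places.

t=0.000: state=(2.320, 3.700)
step 1 (dt=0.01): k1=(-1.846, -1.859), k2=(-1.827, -1.867), k3=(-1.827, -1.867), k4=(-1.808, -1.875); state += dt/6·(k1+2k2+2k3+k4)
t=0.010: state=(2.302, 3.681)
t=0.020: state=(2.284, 3.663)
t=0.030: state=(2.266, 3.644)
continuing one RK4 step at a time; state shown every 20 steps (Δt=0.2):
t=0.200: state=(2.021, 3.306)
t=0.400: state=(1.840, 2.902)
t=0.600: state=(1.750, 2.521)
t=0.800: state=(1.731, 2.182)
t=1.000: state=(1.772, 1.890)
t=1.200: state=(1.869, 1.646)
t=1.400: state=(2.019, 1.446)
t=1.600: state=(2.225, 1.288)
t=1.800: state=(2.489, 1.168)
t=2.000: state=(2.816, 1.083)
t=2.200: state=(3.210, 1.031)
t=2.400: state=(3.672, 1.014)
t=2.550: state=(4.063, 1.027)
next step: t=2.560: state=(4.090, 1.028) — x has crossed 4.08
linear interpolation between t=2.550 (4.06286) and t=2.560 (4.09013) → t≈2.556

t = 2.556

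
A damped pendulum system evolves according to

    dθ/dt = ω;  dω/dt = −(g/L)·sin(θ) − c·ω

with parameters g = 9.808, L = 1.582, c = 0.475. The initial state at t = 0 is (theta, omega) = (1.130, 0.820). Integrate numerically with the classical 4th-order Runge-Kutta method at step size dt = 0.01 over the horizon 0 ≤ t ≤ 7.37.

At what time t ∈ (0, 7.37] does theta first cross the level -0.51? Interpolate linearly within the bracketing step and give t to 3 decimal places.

t = 1.122

t=0.000: state=(1.130, 0.820)
step 1 (dt=0.01): k1=(0.820, -5.997), k2=(0.790, -5.993), k3=(0.790, -5.993), k4=(0.760, -5.989); state += dt/6·(k1+2k2+2k3+k4)
t=0.010: state=(1.138, 0.760)
t=0.020: state=(1.145, 0.700)
t=0.030: state=(1.152, 0.640)
continuing one RK4 step at a time; state shown every 25 steps (Δt=0.25):
t=0.250: state=(1.152, -0.618)
t=0.500: state=(0.843, -1.788)
t=0.750: state=(0.306, -2.381)
t=1.000: state=(-0.275, -2.120)
t=1.120: state=(-0.507, -1.725)
next step: t=1.130: state=(-0.524, -1.686) — theta has crossed -0.51
linear interpolation between t=1.120 (-0.50693) and t=1.130 (-0.52399) → t≈1.122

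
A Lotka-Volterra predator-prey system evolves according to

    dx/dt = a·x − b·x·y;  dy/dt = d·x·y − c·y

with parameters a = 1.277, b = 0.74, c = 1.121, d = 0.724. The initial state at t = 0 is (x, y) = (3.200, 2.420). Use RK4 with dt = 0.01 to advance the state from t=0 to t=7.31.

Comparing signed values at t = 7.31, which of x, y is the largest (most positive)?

t=0.000: state=(3.200, 2.420)
step 1 (dt=0.01): k1=(-1.644, 2.894), k2=(-1.674, 2.897), k3=(-1.674, 2.896), k4=(-1.704, 2.899); state += dt/6·(k1+2k2+2k3+k4)
t=0.010: state=(3.183, 2.449)
t=0.020: state=(3.166, 2.478)
t=0.030: state=(3.148, 2.507)
continuing one RK4 step at a time; state shown every 25 steps (Δt=0.25):
t=0.250: state=(2.635, 3.113)
t=0.500: state=(1.945, 3.559)
t=0.750: state=(1.370, 3.620)
t=1.000: state=(0.983, 3.376)
t=1.250: state=(0.751, 2.978)
t=1.500: state=(0.620, 2.545)
t=1.750: state=(0.554, 2.137)
t=2.000: state=(0.531, 1.780)
t=2.250: state=(0.541, 1.481)
t=2.500: state=(0.579, 1.238)
t=2.750: state=(0.646, 1.045)
t=3.000: state=(0.743, 0.895)
t=3.250: state=(0.876, 0.782)
t=3.500: state=(1.051, 0.703)
t=3.750: state=(1.277, 0.655)
t=4.000: state=(1.559, 0.639)
t=4.250: state=(1.904, 0.660)
t=4.500: state=(2.306, 0.730)
t=4.750: state=(2.740, 0.870)
t=5.000: state=(3.143, 1.121)
t=5.250: state=(3.392, 1.536)
t=5.500: state=(3.330, 2.145)
t=5.750: state=(2.885, 2.859)
t=6.000: state=(2.209, 3.430)
t=6.250: state=(1.571, 3.641)
t=6.500: state=(1.112, 3.497)
t=6.750: state=(0.826, 3.142)
t=7.000: state=(0.661, 2.712)
t=7.250: state=(0.573, 2.289)
t=7.310: state=(0.560, 2.194)
compare at T: x=0.560, y=2.194

largest component: y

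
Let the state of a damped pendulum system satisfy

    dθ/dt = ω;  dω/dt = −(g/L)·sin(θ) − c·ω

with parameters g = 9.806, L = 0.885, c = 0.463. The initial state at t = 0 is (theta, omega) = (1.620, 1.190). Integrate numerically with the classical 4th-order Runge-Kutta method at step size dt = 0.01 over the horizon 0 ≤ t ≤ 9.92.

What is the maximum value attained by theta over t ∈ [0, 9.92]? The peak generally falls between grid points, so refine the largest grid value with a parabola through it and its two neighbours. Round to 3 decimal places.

max theta = 1.682

t=0.000: state=(1.620, 1.190)
step 1 (dt=0.01): k1=(1.190, -11.618), k2=(1.132, -11.587), k3=(1.132, -11.588), k4=(1.074, -11.557); state += dt/6·(k1+2k2+2k3+k4)
t=0.010: state=(1.631, 1.074)
t=0.020: state=(1.641, 0.959)
t=0.030: state=(1.650, 0.844)
continuing one RK4 step at a time; state shown every 50 steps (Δt=0.5):
t=0.500: state=(0.880, -3.822)
t=1.000: state=(-1.030, -2.228)
t=1.500: state=(-0.841, 2.699)
t=2.000: state=(0.718, 2.151)
t=2.500: state=(0.683, -2.097)
t=3.000: state=(-0.562, -1.744)
t=3.500: state=(-0.515, 1.751)
t=4.000: state=(0.473, 1.291)
t=4.500: state=(0.367, -1.510)
t=5.000: state=(-0.409, -0.883)
t=5.500: state=(-0.244, 1.303)
t=6.000: state=(0.353, 0.546)
t=6.500: state=(0.147, -1.108)
t=7.000: state=(-0.299, -0.286)
t=7.500: state=(-0.075, 0.921)
t=8.000: state=(0.248, 0.095)
t=8.500: state=(0.023, -0.745)
t=9.000: state=(-0.200, 0.036)
t=9.500: state=(0.012, 0.586)
t=9.920: state=(0.160, 0.021)
largest grid value and its neighbours: theta(0.100)=1.68191, theta(0.110)=1.68194, theta(0.120)=1.68087
parabola through these three points peaks at t≈0.105 with theta≈1.68206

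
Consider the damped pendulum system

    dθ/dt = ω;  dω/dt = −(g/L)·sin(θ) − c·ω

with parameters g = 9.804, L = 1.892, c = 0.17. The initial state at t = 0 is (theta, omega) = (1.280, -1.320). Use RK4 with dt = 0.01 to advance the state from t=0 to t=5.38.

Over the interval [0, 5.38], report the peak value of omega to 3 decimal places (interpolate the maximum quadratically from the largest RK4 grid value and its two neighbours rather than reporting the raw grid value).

t=0.000: state=(1.280, -1.320)
step 1 (dt=0.01): k1=(-1.320, -4.740), k2=(-1.344, -4.726), k3=(-1.344, -4.726), k4=(-1.367, -4.711); state += dt/6·(k1+2k2+2k3+k4)
t=0.010: state=(1.267, -1.367)
t=0.020: state=(1.253, -1.414)
t=0.030: state=(1.238, -1.461)
continuing one RK4 step at a time; state shown every 20 steps (Δt=0.2):
t=0.200: state=(0.926, -2.187)
t=0.400: state=(0.425, -2.751)
t=0.600: state=(-0.139, -2.801)
t=0.800: state=(-0.658, -2.307)
t=1.000: state=(-1.039, -1.460)
t=1.200: state=(-1.234, -0.481)
t=1.400: state=(-1.231, 0.501)
t=1.600: state=(-1.038, 1.413)
t=1.800: state=(-0.678, 2.140)
t=2.000: state=(-0.206, 2.504)
t=2.200: state=(0.290, 2.375)
t=2.400: state=(0.714, 1.799)
t=2.600: state=(0.993, 0.964)
t=2.800: state=(1.094, 0.044)
t=3.000: state=(1.012, -0.850)
t=3.200: state=(0.762, -1.617)
t=3.400: state=(0.383, -2.118)
t=3.600: state=(-0.057, -2.211)
t=3.800: state=(-0.472, -1.866)
t=4.000: state=(-0.782, -1.198)
t=4.200: state=(-0.941, -0.376)
t=4.400: state=(-0.931, 0.465)
t=4.600: state=(-0.761, 1.220)
t=4.800: state=(-0.457, 1.766)
t=5.000: state=(-0.077, 1.977)
t=5.200: state=(0.307, 1.790)
t=5.380: state=(0.591, 1.333)
largest grid value and its neighbours: omega(2.040)=2.51949, omega(2.050)=2.52002, omega(2.060)=2.51925
parabola through these three points peaks at t≈2.049 with omega≈2.52003

max omega = 2.520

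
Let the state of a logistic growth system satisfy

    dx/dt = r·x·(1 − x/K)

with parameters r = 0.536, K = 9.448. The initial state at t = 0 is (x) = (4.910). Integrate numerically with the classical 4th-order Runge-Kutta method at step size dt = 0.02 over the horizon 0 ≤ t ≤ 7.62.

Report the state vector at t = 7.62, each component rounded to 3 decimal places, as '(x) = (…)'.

(x) = (9.303)

t=0.000: state=(4.910)
step 1 (dt=0.02): k1=(1.264), k2=(1.264), k3=(1.264), k4=(1.263); state += dt/6·(k1+2k2+2k3+k4)
t=0.020: state=(4.935)
t=0.040: state=(4.961)
t=0.060: state=(4.986)
continuing one RK4 step at a time; state shown every 25 steps (Δt=0.5):
t=0.500: state=(5.535)
t=1.000: state=(6.132)
t=1.500: state=(6.684)
t=2.000: state=(7.177)
t=2.500: state=(7.607)
t=3.000: state=(7.972)
t=3.500: state=(8.276)
t=4.000: state=(8.525)
t=4.500: state=(8.725)
t=5.000: state=(8.885)
t=5.500: state=(9.011)
t=6.000: state=(9.110)
t=6.500: state=(9.187)
t=7.000: state=(9.247)
t=7.500: state=(9.294)
t=7.620: state=(9.303)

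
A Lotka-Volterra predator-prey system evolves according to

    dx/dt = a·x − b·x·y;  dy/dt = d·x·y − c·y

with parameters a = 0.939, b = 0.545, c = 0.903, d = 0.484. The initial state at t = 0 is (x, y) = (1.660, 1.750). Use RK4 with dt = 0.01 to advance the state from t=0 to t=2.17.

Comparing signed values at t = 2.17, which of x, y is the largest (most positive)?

t=0.000: state=(1.660, 1.750)
step 1 (dt=0.01): k1=(-0.024, -0.174), k2=(-0.024, -0.174), k3=(-0.024, -0.174), k4=(-0.023, -0.174); state += dt/6·(k1+2k2+2k3+k4)
t=0.010: state=(1.660, 1.748)
t=0.020: state=(1.660, 1.747)
t=0.030: state=(1.659, 1.745)
continuing one RK4 step at a time; state shown every 10 steps (Δt=0.1):
t=0.100: state=(1.658, 1.733)
t=0.200: state=(1.658, 1.715)
t=0.300: state=(1.660, 1.698)
t=0.400: state=(1.663, 1.681)
t=0.500: state=(1.667, 1.665)
t=0.600: state=(1.673, 1.649)
t=0.700: state=(1.681, 1.634)
t=0.800: state=(1.689, 1.620)
t=0.900: state=(1.700, 1.607)
t=1.000: state=(1.711, 1.594)
t=1.100: state=(1.723, 1.583)
t=1.200: state=(1.737, 1.573)
t=1.300: state=(1.752, 1.563)
t=1.400: state=(1.768, 1.555)
t=1.500: state=(1.784, 1.549)
t=1.600: state=(1.801, 1.543)
t=1.700: state=(1.819, 1.539)
t=1.800: state=(1.838, 1.536)
t=1.900: state=(1.857, 1.535)
t=2.000: state=(1.876, 1.535)
t=2.100: state=(1.895, 1.536)
t=2.170: state=(1.909, 1.538)
compare at T: x=1.909, y=1.538

largest component: x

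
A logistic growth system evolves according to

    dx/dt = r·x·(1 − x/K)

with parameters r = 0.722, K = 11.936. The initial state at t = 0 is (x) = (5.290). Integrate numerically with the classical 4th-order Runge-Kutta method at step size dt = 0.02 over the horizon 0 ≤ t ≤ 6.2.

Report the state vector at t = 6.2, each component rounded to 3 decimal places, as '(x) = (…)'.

(x) = (11.768)

t=0.000: state=(5.290)
step 1 (dt=0.02): k1=(2.127), k2=(2.128), k3=(2.128), k4=(2.130); state += dt/6·(k1+2k2+2k3+k4)
t=0.020: state=(5.333)
t=0.040: state=(5.375)
t=0.060: state=(5.418)
continuing one RK4 step at a time; state shown every 25 steps (Δt=0.5):
t=0.500: state=(6.364)
t=1.000: state=(7.412)
t=1.500: state=(8.374)
t=2.000: state=(9.207)
t=2.500: state=(9.892)
t=3.000: state=(10.433)
t=3.500: state=(10.847)
t=4.000: state=(11.156)
t=4.500: state=(11.381)
t=5.000: state=(11.544)
t=5.500: state=(11.660)
t=6.000: state=(11.742)
t=6.200: state=(11.768)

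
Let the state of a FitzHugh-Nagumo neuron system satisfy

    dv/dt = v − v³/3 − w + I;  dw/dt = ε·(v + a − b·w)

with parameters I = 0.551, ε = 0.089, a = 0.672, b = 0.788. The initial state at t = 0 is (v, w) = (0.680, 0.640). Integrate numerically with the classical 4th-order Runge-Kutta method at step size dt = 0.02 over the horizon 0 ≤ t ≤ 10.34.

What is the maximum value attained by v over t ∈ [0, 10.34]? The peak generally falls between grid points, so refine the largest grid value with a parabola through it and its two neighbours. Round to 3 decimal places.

max v = 1.491

t=0.000: state=(0.680, 0.640)
step 1 (dt=0.02): k1=(0.486, 0.075), k2=(0.488, 0.076), k3=(0.488, 0.076), k4=(0.490, 0.076); state += dt/6·(k1+2k2+2k3+k4)
t=0.020: state=(0.690, 0.642)
t=0.040: state=(0.700, 0.643)
t=0.060: state=(0.709, 0.645)
continuing one RK4 step at a time; state shown every 25 steps (Δt=0.5):
t=0.500: state=(0.939, 0.683)
t=1.000: state=(1.189, 0.735)
t=1.500: state=(1.368, 0.796)
t=2.000: state=(1.462, 0.860)
t=2.500: state=(1.491, 0.924)
t=3.000: state=(1.483, 0.987)
t=3.500: state=(1.455, 1.047)
t=4.000: state=(1.417, 1.103)
t=4.500: state=(1.373, 1.155)
t=5.000: state=(1.324, 1.204)
t=5.500: state=(1.271, 1.248)
t=6.000: state=(1.213, 1.289)
t=6.500: state=(1.150, 1.326)
t=7.000: state=(1.081, 1.358)
t=7.500: state=(1.002, 1.386)
t=8.000: state=(0.911, 1.410)
t=8.500: state=(0.800, 1.428)
t=9.000: state=(0.658, 1.440)
t=9.500: state=(0.464, 1.445)
t=10.000: state=(0.176, 1.439)
t=10.340: state=(-0.111, 1.426)
largest grid value and its neighbours: v(2.580)=1.49126, v(2.600)=1.49129, v(2.620)=1.49126
parabola through these three points peaks at t≈2.599 with v≈1.49129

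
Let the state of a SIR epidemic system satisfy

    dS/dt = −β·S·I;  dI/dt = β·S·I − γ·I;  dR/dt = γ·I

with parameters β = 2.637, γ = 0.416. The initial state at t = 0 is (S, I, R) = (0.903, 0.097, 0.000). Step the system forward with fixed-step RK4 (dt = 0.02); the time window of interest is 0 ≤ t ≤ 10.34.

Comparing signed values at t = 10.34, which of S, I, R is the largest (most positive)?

largest component: R

t=0.000: state=(0.903, 0.097, 0.000)
step 1 (dt=0.02): k1=(-0.231, 0.191, 0.040), k2=(-0.235, 0.194, 0.041), k3=(-0.235, 0.194, 0.041), k4=(-0.239, 0.197, 0.042); state += dt/6·(k1+2k2+2k3+k4)
t=0.020: state=(0.898, 0.101, 0.001)
t=0.040: state=(0.893, 0.105, 0.002)
t=0.060: state=(0.888, 0.109, 0.003)
continuing one RK4 step at a time; state shown every 25 steps (Δt=0.5):
t=0.500: state=(0.733, 0.234, 0.033)
t=1.000: state=(0.475, 0.424, 0.101)
t=1.500: state=(0.247, 0.549, 0.205)
t=2.000: state=(0.118, 0.561, 0.322)
t=2.500: state=(0.058, 0.509, 0.433)
t=3.000: state=(0.031, 0.437, 0.532)
t=3.500: state=(0.018, 0.366, 0.615)
t=4.000: state=(0.012, 0.303, 0.685)
t=4.500: state=(0.008, 0.250, 0.742)
t=5.000: state=(0.006, 0.205, 0.789)
t=5.500: state=(0.005, 0.167, 0.828)
t=6.000: state=(0.004, 0.137, 0.859)
t=6.500: state=(0.003, 0.112, 0.885)
t=7.000: state=(0.003, 0.091, 0.906)
t=7.500: state=(0.003, 0.074, 0.923)
t=8.000: state=(0.002, 0.060, 0.937)
t=8.500: state=(0.002, 0.049, 0.949)
t=9.000: state=(0.002, 0.040, 0.958)
t=9.500: state=(0.002, 0.033, 0.965)
t=10.000: state=(0.002, 0.027, 0.971)
t=10.340: state=(0.002, 0.023, 0.975)
compare at T: S=0.002, I=0.023, R=0.975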